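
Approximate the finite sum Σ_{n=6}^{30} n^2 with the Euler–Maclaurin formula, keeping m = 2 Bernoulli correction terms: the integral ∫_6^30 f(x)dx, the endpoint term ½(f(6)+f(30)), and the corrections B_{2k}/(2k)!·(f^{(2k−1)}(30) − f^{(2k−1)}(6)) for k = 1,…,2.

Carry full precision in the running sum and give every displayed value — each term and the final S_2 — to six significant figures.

S_2 ≈ 9400.00

The integral term ∫_6^30 x^2 dx = 8928.00.
Endpoint term: (f(6) + f(30))/2 = (36.0000 + 900.000)/2 = 468.000.
Integral + boundary = 9396.00.
Order-1 term: 1/12 · (60.0000 − 12.0000) = 4.00000.
After k=1: 9400.00.
Order-2 term: −1/720 · (0.00000 − 0.00000) = 0.00000.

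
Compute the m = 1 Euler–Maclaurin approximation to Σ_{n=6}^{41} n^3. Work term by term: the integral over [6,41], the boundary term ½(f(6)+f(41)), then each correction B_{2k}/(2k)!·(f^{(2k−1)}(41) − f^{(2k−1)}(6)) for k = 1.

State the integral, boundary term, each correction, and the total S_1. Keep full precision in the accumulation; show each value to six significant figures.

S_1 ≈ 741096

∫_6^41 x^3 dx evaluates to 706116.
Endpoint term: (f(6) + f(41))/2 = (216.000 + 68921.0)/2 = 34568.5.
Integral + boundary = 740685.
Order-1 term: 1/12 · (5043.00 − 108.000) = 411.250.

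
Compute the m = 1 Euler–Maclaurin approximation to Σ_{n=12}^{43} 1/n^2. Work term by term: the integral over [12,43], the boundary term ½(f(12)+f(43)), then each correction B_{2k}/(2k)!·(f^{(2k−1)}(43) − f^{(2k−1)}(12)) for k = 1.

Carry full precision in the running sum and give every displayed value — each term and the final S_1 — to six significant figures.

The integral term ∫_12^43 1/x^2 dx = 0.0600775.
½[f(12) + f(43)] = ½[0.00694444 + 0.000540833] = 0.00374264.
Running total after boundary: 0.0638202.
Order-1 term: 1/12 · (-2.51550e-05 − (-0.00115741)) = 9.43544e-05.

S_1 ≈ 0.0639145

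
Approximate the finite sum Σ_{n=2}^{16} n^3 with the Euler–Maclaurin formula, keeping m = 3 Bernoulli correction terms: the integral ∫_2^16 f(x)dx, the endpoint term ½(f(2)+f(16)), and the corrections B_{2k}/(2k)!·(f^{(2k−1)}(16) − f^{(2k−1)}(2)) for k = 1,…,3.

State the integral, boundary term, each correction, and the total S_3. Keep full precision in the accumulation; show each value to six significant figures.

The integral term ∫_2^16 x^3 dx = 16380.0.
Boundary: ½(f(2) + f(16)) = ½(8.00000 + 4096.00) = 2052.00.
So far: 18432.0.
k=1: B_{2}/(2)! × [f^{(1)}(16) − f^{(1)}(2)] = 1/12 × (768.000 − 12.0000) = 63.0000.
Partial sum through k=1: 18495.0.
k=2: B_{4}/(4)! × [f^{(3)}(16) − f^{(3)}(2)] = −1/720 × (6.00000 − 6.00000) = 0.00000.
Partial sum through k=2: 18495.0.
k=3: B_{6}/(6)! × [f^{(5)}(16) − f^{(5)}(2)] = 1/30240 × (0.00000 − 0.00000) = 0.00000.

S_3 ≈ 18495.0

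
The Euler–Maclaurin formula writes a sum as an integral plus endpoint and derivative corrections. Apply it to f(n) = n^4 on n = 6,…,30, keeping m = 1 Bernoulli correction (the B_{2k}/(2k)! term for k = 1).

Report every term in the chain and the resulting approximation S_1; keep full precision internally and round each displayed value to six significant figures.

S_1 ≈ 5.27302e+06

Integral: ∫_6^30 x^4 dx = 4.85844e+06.
Endpoint term: (f(6) + f(30))/2 = (1296.00 + 810000)/2 = 405648.
Running total after boundary: 5.26409e+06.
k=1: B_{2}/(2)! × [f^{(1)}(30) − f^{(1)}(6)] = 1/12 × (108000 − 864.000) = 8928.00.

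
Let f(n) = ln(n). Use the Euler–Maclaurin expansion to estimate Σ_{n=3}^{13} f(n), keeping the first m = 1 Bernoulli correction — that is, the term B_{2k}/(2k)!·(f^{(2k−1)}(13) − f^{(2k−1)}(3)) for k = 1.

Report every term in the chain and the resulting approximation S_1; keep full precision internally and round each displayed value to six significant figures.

S_1 ≈ 21.8589

The integral term ∫_3^13 ln(x) dx = 20.0485.
Endpoint term: (f(3) + f(13))/2 = (1.09861 + 2.56495)/2 = 1.83178.
So far: 21.8803.
Order-1 term: 1/12 · (0.0769231 − 0.333333) = -0.0213675.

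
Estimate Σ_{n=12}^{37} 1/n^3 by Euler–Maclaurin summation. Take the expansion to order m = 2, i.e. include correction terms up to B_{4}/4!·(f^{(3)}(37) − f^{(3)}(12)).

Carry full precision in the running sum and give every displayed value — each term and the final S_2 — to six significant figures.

S_2 ≈ 0.00341811

∫_12^37 1/x^3 dx evaluates to 0.00310699.
Boundary: ½(f(12) + f(37)) = ½(0.000578704 + 1.97422e-05) = 0.000299223.
Running total after boundary: 0.00340622.
Correction k=1: B_{2}/2! · (f^{(1)}(37) − f^{(1)}(12)) = 1/12 · (-1.60072e-06 − (-0.000144676)) = 1.19229e-05.
Running total after k=1: 0.00341814.
Correction k=2: B_{4}/4! · (f^{(3)}(37) − f^{(3)}(12)) = −1/720 · (-2.33852e-08 − (-2.00939e-05)) = -2.78757e-08.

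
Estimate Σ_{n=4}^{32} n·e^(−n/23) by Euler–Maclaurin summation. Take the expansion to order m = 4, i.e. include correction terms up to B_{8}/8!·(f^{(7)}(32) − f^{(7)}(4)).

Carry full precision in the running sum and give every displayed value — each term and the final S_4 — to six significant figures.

∫_4^32 x·e^(−x/23) dx evaluates to 207.200.
½[f(4) + f(32)] = ½[3.36148 + 7.96002] = 5.66075.
So far: 212.861.
k=1: B_{2}/(2)! × [f^{(1)}(32) − f^{(1)}(4)] = 1/12 × (-0.0973372 − 0.694219) = -0.0659630.
Partial sum through k=1: 212.795.
k=2: B_{4}/(4)! × [f^{(3)}(32) − f^{(3)}(4)] = −1/720 × (0.000756454 − 0.00448952) = 5.18482e-06.
Partial sum through k=2: 212.795.
k=3: B_{6}/(6)! × [f^{(5)}(32) − f^{(5)}(4)] = 1/30240 × (3.20777e-06 − 1.44929e-05) = -3.73184e-10.
Partial sum through k=3: 212.795.
k=4: B_{8}/(8)! × [f^{(7)}(32) − f^{(7)}(4)] = −1/1209600 × (9.42452e-09 − 3.87503e-08) = 2.42442e-14.

S_4 ≈ 212.795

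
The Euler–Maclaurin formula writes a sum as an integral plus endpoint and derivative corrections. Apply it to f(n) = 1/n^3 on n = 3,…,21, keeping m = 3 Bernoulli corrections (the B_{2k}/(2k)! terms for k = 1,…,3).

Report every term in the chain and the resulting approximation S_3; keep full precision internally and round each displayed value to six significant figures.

S_3 ≈ 0.0759778

The integral term ∫_3^21 1/x^3 dx = 0.0544218.
½[f(3) + f(21)] = ½[0.0370370 + 0.000107980] = 0.0185725.
So far: 0.0729943.
Order-1 term: 1/12 · (-1.54257e-05 − (-0.0370370)) = 0.00308513.
Running total after k=1: 0.0760794.
Order-2 term: −1/720 · (-6.99577e-07 − (-0.0823045)) = -0.000114311.
Running total after k=2: 0.0759651.
Order-3 term: 1/30240 · (-6.66264e-08 − (-0.384088)) = 1.27013e-05.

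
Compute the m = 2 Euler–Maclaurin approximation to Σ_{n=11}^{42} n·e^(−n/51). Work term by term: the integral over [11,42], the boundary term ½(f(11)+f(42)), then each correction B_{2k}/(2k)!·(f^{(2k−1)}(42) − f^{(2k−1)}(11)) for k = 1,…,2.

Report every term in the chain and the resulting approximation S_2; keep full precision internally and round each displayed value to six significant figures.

∫_11^42 x·e^(−x/51) dx evaluates to 466.927.
½[f(11) + f(42)] = ½[8.86587 + 18.4330] = 13.6494.
Running total after boundary: 480.576.
Order-1 term: 1/12 · (0.0774494 − 0.632148) = -0.0462248.
Partial sum through k=1: 480.530.
Order-2 term: −1/720 · (0.000367247 − 0.000862793) = 6.88258e-07.

S_2 ≈ 480.530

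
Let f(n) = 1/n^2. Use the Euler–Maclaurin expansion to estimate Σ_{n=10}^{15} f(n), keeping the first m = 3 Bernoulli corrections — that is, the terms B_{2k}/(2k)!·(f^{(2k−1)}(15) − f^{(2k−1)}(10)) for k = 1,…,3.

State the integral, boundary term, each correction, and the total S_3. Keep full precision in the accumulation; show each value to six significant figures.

S_3 ≈ 0.0406726

∫_10^15 1/x^2 dx evaluates to 0.0333333.
Boundary: ½(f(10) + f(15)) = ½(0.0100000 + 0.00444444) = 0.00722222.
So far: 0.0405556.
Correction k=1: B_{2}/2! · (f^{(1)}(15) − f^{(1)}(10)) = 1/12 · (-0.000592593 − (-0.00200000)) = 0.000117284.
Running total after k=1: 0.0406728.
Correction k=2: B_{4}/4! · (f^{(3)}(15) − f^{(3)}(10)) = −1/720 · (-3.16049e-05 − (-0.000240000)) = -2.89438e-07.
Running total after k=2: 0.0406726.
Correction k=3: B_{6}/6! · (f^{(5)}(15) − f^{(5)}(10)) = 1/30240 · (-4.21399e-06 − (-7.20000e-05)) = 2.24160e-09.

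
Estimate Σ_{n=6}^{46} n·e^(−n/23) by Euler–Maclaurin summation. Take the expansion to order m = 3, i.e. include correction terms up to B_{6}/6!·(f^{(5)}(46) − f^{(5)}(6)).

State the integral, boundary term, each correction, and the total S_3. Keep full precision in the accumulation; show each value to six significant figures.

S_3 ≈ 304.432

Integral: ∫_6^46 x·e^(−x/23) dx = 299.067.
½[f(6) + f(46)] = ½[4.62229 + 6.22542] = 5.42386.
Running total after boundary: 304.491.
k=1: B_{2}/(2)! × [f^{(1)}(46) − f^{(1)}(6)] = 1/12 × (-0.135335 − 0.569412) = -0.0587290.
Running total after k=1: 304.432.
k=2: B_{4}/(4)! × [f^{(3)}(46) − f^{(3)}(6)] = −1/720 × (0.000255832 − 0.00398899) = 5.18494e-06.
Running total after k=2: 304.432.
k=3: B_{6}/(6)! × [f^{(5)}(46) − f^{(5)}(6)] = 1/30240 × (1.45084e-06 − 1.30465e-05) = -3.83453e-10.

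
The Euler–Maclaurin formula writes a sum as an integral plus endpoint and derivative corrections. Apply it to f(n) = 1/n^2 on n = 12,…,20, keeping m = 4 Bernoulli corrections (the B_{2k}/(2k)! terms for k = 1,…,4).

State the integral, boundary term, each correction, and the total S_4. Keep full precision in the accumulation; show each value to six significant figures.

Integral: ∫_12^20 1/x^2 dx = 0.0333333.
Boundary: ½(f(12) + f(20)) = ½(0.00694444 + 0.00250000) = 0.00472222.
So far: 0.0380556.
Order-1 term: 1/12 · (-0.000250000 − (-0.00115741)) = 7.56173e-05.
Running total after k=1: 0.0381312.
Order-2 term: −1/720 · (-7.50000e-06 − (-9.64506e-05)) = -1.23543e-07.
Running total after k=2: 0.0381310.
Order-3 term: 1/30240 · (-5.62500e-07 − (-2.00939e-05)) = 6.45879e-10.
Running total after k=3: 0.0381310.
Order-4 term: −1/1209600 · (-7.87500e-08 − (-7.81429e-06)) = -6.39512e-12.

S_4 ≈ 0.0381310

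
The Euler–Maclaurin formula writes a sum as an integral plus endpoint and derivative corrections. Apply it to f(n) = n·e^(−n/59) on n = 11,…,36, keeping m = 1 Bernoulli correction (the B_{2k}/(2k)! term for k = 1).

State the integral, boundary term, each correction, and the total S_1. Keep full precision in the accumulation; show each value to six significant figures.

∫_11^36 x·e^(−x/59) dx evaluates to 382.554.
½[f(11) + f(36)] = ½[9.12899 + 19.5573] = 14.3432.
So far: 396.897.
Correction k=1: B_{2}/2! · (f^{(1)}(36) − f^{(1)}(11)) = 1/12 · (0.211779 − 0.675179) = -0.0386167.

S_1 ≈ 396.858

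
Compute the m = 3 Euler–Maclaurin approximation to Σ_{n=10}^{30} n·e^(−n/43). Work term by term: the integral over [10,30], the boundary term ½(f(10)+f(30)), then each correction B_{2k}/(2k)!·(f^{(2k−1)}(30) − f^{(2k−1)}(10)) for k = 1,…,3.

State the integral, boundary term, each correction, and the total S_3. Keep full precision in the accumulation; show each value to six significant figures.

∫_10^30 x·e^(−x/43) dx evaluates to 243.705.
Endpoint term: (f(10) + f(30))/2 = (7.92504 + 14.9322)/2 = 11.4286.
So far: 255.134.
Correction k=1: B_{2}/2! · (f^{(1)}(30) − f^{(1)}(10)) = 1/12 · (0.150480 − 0.608200) = -0.0381434.
Running total after k=1: 255.096.
Correction k=2: B_{4}/4! · (f^{(3)}(30) − f^{(3)}(10)) = −1/720 · (0.000619774 − 0.00118616) = 7.86645e-07.
Running total after k=2: 255.096.
Correction k=3: B_{6}/6! · (f^{(5)}(30) − f^{(5)}(10)) = 1/30240 · (6.26373e-07 − 1.10513e-06) = -1.58319e-11.

S_3 ≈ 255.096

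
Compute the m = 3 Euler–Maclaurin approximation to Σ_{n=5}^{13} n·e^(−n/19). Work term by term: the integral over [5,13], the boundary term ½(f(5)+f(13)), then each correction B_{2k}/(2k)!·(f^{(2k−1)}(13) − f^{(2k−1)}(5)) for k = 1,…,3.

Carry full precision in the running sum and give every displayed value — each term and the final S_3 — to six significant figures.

The integral term ∫_5^13 x·e^(−x/19) dx = 43.7620.
Endpoint term: (f(5) + f(13))/2 = (3.84310 + 6.55835)/2 = 5.20073.
Integral + boundary = 48.9628.
Order-1 term: 1/12 · (0.159312 − 0.566352) = -0.0339200.
Partial sum through k=1: 48.9288.
Order-2 term: −1/720 · (0.00323626 − 0.00582713) = 3.59843e-06.
Partial sum through k=2: 48.9289.
Order-3 term: 1/30240 · (1.67069e-05 − 2.79374e-05) = -3.71379e-10.

S_3 ≈ 48.9289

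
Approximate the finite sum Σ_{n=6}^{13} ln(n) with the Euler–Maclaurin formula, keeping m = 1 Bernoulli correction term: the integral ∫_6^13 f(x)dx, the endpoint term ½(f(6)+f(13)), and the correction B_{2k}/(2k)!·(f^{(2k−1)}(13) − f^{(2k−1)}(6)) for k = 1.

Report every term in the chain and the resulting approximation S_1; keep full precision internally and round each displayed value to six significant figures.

S_1 ≈ 17.7647

The integral term ∫_6^13 ln(x) dx = 15.5938.
Boundary: ½(f(6) + f(13)) = ½(1.79176 + 2.56495) = 2.17835.
Integral + boundary = 17.7721.
Correction k=1: B_{2}/2! · (f^{(1)}(13) − f^{(1)}(6)) = 1/12 · (0.0769231 − 0.166667) = -0.00747863.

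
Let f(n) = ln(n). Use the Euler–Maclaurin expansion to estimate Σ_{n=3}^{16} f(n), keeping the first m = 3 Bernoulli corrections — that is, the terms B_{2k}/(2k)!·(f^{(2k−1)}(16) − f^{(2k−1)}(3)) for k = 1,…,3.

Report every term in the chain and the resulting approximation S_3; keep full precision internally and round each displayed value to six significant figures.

S_3 ≈ 29.9787

The integral term ∫_3^16 ln(x) dx = 28.0656.
½[f(3) + f(16)] = ½[1.09861 + 2.77259] = 1.93560.
Running total after boundary: 30.0012.
Order-1 term: 1/12 · (0.0625000 − 0.333333) = -0.0225694.
Partial sum through k=1: 29.9786.
Order-2 term: −1/720 · (0.000488281 − 0.0740741) = 0.000102202.
Partial sum through k=2: 29.9787.
Order-3 term: 1/30240 · (2.28882e-05 − 0.0987654) = -3.26530e-06.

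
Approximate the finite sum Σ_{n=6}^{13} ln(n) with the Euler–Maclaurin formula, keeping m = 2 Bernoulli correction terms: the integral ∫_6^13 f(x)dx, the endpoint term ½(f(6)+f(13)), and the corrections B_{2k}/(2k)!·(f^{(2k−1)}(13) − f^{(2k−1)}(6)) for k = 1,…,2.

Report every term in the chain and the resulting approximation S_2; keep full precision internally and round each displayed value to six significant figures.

The integral term ∫_6^13 ln(x) dx = 15.5938.
½[f(6) + f(13)] = ½[1.79176 + 2.56495] = 2.17835.
Integral + boundary = 17.7721.
Correction k=1: B_{2}/2! · (f^{(1)}(13) − f^{(1)}(6)) = 1/12 · (0.0769231 − 0.166667) = -0.00747863.
After k=1: 17.7647.
Correction k=2: B_{4}/4! · (f^{(3)}(13) − f^{(3)}(6)) = −1/720 · (0.000910332 − 0.00925926) = 1.15957e-05.

S_2 ≈ 17.7647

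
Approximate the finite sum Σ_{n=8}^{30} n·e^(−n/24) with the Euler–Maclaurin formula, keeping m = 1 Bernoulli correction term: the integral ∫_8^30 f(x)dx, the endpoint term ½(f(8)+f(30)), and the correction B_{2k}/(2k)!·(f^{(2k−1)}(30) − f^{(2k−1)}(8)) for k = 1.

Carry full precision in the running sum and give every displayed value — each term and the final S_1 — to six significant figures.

S_1 ≈ 186.104

The integral term ∫_8^30 x·e^(−x/24) dx = 178.986.
½[f(8) + f(30)] = ½[5.73225 + 8.59514] = 7.16370.
So far: 186.150.
Correction k=1: B_{2}/2! · (f^{(1)}(30) − f^{(1)}(8)) = 1/12 · (-0.0716262 − 0.477688) = -0.0457761.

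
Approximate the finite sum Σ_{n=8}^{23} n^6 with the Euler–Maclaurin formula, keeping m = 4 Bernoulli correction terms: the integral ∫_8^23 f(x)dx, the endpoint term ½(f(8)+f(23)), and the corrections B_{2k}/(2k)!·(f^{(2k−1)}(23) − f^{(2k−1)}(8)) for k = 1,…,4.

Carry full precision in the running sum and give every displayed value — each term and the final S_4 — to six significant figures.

S_4 ≈ 5.63453e+08

∫_8^23 x^6 dx evaluates to 4.86104e+08.
Boundary: ½(f(8) + f(23)) = ½(262144 + 1.48036e+08) = 7.41490e+07.
Integral + boundary = 5.60253e+08.
Order-1 term: 1/12 · (3.86181e+07 − 196608) = 3.20179e+06.
After k=1: 5.63455e+08.
Order-2 term: −1/720 · (1.46004e+06 − 61440.0) = -1942.50.
After k=2: 5.63453e+08.
Order-3 term: 1/30240 · (16560.0 − 5760.00) = 0.357143.
After k=3: 5.63453e+08.
Order-4 term: −1/1209600 · (0.00000 − 0.00000) = 0.00000.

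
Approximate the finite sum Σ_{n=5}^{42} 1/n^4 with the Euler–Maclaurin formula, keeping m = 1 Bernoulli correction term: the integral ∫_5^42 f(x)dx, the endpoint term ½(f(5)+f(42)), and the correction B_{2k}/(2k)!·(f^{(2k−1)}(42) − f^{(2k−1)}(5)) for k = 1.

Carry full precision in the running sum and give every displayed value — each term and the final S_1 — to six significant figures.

The integral term ∫_5^42 1/x^4 dx = 0.00266217.
Endpoint term: (f(5) + f(42))/2 = (0.00160000 + 3.21368e-07)/2 = 0.000800161.
Integral + boundary = 0.00346233.
Order-1 term: 1/12 · (-3.06065e-08 − (-0.00128000)) = 0.000106664.

S_1 ≈ 0.00356899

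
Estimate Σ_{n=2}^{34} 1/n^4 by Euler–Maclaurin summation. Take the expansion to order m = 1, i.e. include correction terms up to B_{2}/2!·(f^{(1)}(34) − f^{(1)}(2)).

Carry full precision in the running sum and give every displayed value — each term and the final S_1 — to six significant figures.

S_1 ≈ 0.0833252

∫_2^34 1/x^4 dx evaluates to 0.0416582.
Endpoint term: (f(2) + f(34))/2 = (0.0625000 + 7.48315e-07)/2 = 0.0312504.
Running total after boundary: 0.0729086.
Correction k=1: B_{2}/2! · (f^{(1)}(34) − f^{(1)}(2)) = 1/12 · (-8.80370e-08 − (-0.125000)) = 0.0104167.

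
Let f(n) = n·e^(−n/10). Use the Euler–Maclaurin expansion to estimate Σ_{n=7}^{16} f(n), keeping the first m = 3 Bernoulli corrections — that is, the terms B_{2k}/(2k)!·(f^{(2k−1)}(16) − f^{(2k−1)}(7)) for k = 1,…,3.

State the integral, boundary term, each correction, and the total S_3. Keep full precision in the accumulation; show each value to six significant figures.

S_3 ≈ 35.2571

∫_7^16 x·e^(−x/10) dx evaluates to 31.9264.
½[f(7) + f(16)] = ½[3.47610 + 3.23034] = 3.35322.
So far: 35.2796.
Order-1 term: 1/12 · (-0.121138 − 0.148976) = -0.0225095.
Partial sum through k=1: 35.2571.
Order-2 term: −1/720 · (0.00282655 − 0.0114215) = 1.19374e-05.
Partial sum through k=2: 35.2571.
Order-3 term: 1/30240 · (6.86448e-05 − 0.000213532) = -4.79123e-09.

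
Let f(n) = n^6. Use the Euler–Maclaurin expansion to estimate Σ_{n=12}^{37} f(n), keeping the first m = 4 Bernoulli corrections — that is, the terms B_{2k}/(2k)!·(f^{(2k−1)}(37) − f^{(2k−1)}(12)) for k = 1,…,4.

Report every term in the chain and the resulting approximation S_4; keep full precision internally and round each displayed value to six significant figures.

S_4 ≈ 1.48755e+10

The integral term ∫_12^37 x^6 dx = 1.35566e+10.
Boundary: ½(f(12) + f(37)) = ½(2.98598e+06 + 2.56573e+09) = 1.28436e+09.
Running total after boundary: 1.48409e+10.
Correction k=1: B_{2}/2! · (f^{(1)}(37) − f^{(1)}(12)) = 1/12 · (4.16064e+08 − 1.49299e+06) = 3.45476e+07.
After k=1: 1.48755e+10.
Correction k=2: B_{4}/4! · (f^{(3)}(37) − f^{(3)}(12)) = −1/720 · (6.07836e+06 − 207360) = -8154.17.
After k=2: 1.48755e+10.
Correction k=3: B_{6}/6! · (f^{(5)}(37) − f^{(5)}(12)) = 1/30240 · (26640.0 − 8640.00) = 0.595238.
After k=3: 1.48755e+10.
Correction k=4: B_{8}/8! · (f^{(7)}(37) − f^{(7)}(12)) = −1/1209600 · (0.00000 − 0.00000) = 0.00000.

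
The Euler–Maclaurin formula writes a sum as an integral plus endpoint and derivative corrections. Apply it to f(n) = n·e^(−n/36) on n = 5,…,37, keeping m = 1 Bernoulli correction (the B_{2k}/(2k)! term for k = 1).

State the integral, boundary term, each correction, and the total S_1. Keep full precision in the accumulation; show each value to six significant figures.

∫_5^37 x·e^(−x/36) dx evaluates to 344.298.
½[f(5) + f(37)] = ½[4.35162 + 13.2386] = 8.79513.
So far: 353.093.
k=1: B_{2}/(2)! × [f^{(1)}(37) − f^{(1)}(5)] = 1/12 × (-0.00993892 − 0.749446) = -0.0632821.

S_1 ≈ 353.030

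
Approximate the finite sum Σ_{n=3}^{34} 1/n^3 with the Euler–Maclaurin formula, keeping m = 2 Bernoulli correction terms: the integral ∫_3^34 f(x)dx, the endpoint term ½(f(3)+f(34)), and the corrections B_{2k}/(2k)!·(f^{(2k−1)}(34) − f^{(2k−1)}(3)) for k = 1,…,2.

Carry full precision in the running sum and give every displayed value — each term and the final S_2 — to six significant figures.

The integral term ∫_3^34 1/x^3 dx = 0.0551230.
Endpoint term: (f(3) + f(34))/2 = (0.0370370 + 2.54427e-05)/2 = 0.0185312.
Integral + boundary = 0.0736543.
Order-1 term: 1/12 · (-2.24494e-06 − (-0.0370370)) = 0.00308623.
Partial sum through k=1: 0.0767405.
Order-2 term: −1/720 · (-3.88399e-08 − (-0.0823045)) = -0.000114312.

S_2 ≈ 0.0766262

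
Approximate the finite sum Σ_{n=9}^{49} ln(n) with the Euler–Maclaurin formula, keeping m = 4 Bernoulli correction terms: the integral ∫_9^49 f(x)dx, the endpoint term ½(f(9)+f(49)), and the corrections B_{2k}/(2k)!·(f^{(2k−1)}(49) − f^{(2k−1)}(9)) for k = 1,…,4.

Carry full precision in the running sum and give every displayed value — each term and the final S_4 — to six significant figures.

S_4 ≈ 133.961

Integral: ∫_9^49 ln(x) dx = 130.924.
Endpoint term: (f(9) + f(49))/2 = (2.19722 + 3.89182)/2 = 3.04452.
Running total after boundary: 133.969.
Correction k=1: B_{2}/2! · (f^{(1)}(49) − f^{(1)}(9)) = 1/12 · (0.0204082 − 0.111111) = -0.00755858.
Partial sum through k=1: 133.961.
Correction k=2: B_{4}/4! · (f^{(3)}(49) − f^{(3)}(9)) = −1/720 · (1.69997e-05 − 0.00274348) = 3.78678e-06.
Partial sum through k=2: 133.961.
Correction k=3: B_{6}/6! · (f^{(5)}(49) − f^{(5)}(9)) = 1/30240 · (8.49632e-08 − 0.000406442) = -1.34377e-08.
Partial sum through k=3: 133.961.
Correction k=4: B_{8}/8! · (f^{(7)}(49) − f^{(7)}(9)) = −1/1209600 · (1.06160e-09 − 0.000150534) = 1.24449e-10.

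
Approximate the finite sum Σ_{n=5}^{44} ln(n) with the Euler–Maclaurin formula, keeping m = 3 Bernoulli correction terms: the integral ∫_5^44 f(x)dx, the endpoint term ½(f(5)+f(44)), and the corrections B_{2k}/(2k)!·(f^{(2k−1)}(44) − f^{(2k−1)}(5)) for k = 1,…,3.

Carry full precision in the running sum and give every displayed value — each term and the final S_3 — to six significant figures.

S_3 ≈ 122.139

The integral term ∫_5^44 ln(x) dx = 119.457.
½[f(5) + f(44)] = ½[1.60944 + 3.78419] = 2.69681.
Integral + boundary = 122.154.
Order-1 term: 1/12 · (0.0227273 − 0.200000) = -0.0147727.
Partial sum through k=1: 122.139.
Order-2 term: −1/720 · (2.34786e-05 − 0.0160000) = 2.21896e-05.
Partial sum through k=2: 122.139.
Order-3 term: 1/30240 · (1.45528e-07 − 0.00768000) = -2.53963e-07.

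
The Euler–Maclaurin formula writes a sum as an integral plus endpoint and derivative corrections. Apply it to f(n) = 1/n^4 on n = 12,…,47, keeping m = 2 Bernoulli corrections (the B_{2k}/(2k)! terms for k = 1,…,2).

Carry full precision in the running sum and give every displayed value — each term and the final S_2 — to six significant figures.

Integral: ∫_12^47 1/x^4 dx = 0.000189691.
½[f(12) + f(47)] = ½[4.82253e-05 + 2.04931e-07] = 2.42151e-05.
So far: 0.000213906.
Order-1 term: 1/12 · (-1.74410e-08 − (-1.60751e-05)) = 1.33814e-06.
Partial sum through k=1: 0.000215244.
Order-2 term: −1/720 · (-2.36862e-10 − (-3.34898e-06)) = -4.65103e-09.

S_2 ≈ 0.000215239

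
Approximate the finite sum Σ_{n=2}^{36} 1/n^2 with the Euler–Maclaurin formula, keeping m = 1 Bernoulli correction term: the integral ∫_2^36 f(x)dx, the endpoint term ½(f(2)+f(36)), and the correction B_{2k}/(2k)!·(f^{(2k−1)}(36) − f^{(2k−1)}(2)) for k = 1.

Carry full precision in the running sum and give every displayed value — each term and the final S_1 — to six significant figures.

The integral term ∫_2^36 1/x^2 dx = 0.472222.
½[f(2) + f(36)] = ½[0.250000 + 0.000771605] = 0.125386.
Integral + boundary = 0.597608.
Order-1 term: 1/12 · (-4.28669e-05 − (-0.250000)) = 0.0208298.

S_1 ≈ 0.618438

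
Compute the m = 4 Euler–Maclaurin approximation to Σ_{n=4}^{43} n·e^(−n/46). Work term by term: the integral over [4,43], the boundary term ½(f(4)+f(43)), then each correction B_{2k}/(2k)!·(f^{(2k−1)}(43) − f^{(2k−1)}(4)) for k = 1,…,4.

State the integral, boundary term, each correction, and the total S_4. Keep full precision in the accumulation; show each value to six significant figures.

S_4 ≈ 511.061

The integral term ∫_4^43 x·e^(−x/46) dx = 500.853.
½[f(4) + f(43)] = ½[3.66687 + 16.8849] = 10.2759.
Running total after boundary: 511.129.
Correction k=1: B_{2}/2! · (f^{(1)}(43) − f^{(1)}(4)) = 1/12 · (0.0256090 − 0.837002) = -0.0676161.
Partial sum through k=1: 511.061.
Correction k=2: B_{4}/4! · (f^{(3)}(43) − f^{(3)}(4)) = −1/720 · (0.000383247 − 0.00126202) = 1.22052e-06.
Partial sum through k=2: 511.061.
Correction k=3: B_{6}/6! · (f^{(5)}(43) − f^{(5)}(4)) = 1/30240 · (3.56518e-07 − 1.00590e-06) = -2.14743e-11.
Partial sum through k=3: 511.061.
Correction k=4: B_{8}/8! · (f^{(7)}(43) − f^{(7)}(4)) = −1/1209600 · (2.51379e-10 − 6.68894e-10) = 3.45168e-16.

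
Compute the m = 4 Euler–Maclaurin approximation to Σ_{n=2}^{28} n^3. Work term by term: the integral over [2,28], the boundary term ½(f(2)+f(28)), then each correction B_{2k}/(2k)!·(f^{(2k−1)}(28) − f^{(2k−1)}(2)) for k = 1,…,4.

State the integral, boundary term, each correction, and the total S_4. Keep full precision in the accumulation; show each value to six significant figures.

S_4 ≈ 164835

∫_2^28 x^3 dx evaluates to 153660.
Boundary: ½(f(2) + f(28)) = ½(8.00000 + 21952.0) = 10980.0.
So far: 164640.
k=1: B_{2}/(2)! × [f^{(1)}(28) − f^{(1)}(2)] = 1/12 × (2352.00 − 12.0000) = 195.000.
After k=1: 164835.
k=2: B_{4}/(4)! × [f^{(3)}(28) − f^{(3)}(2)] = −1/720 × (6.00000 − 6.00000) = 0.00000.
After k=2: 164835.
k=3: B_{6}/(6)! × [f^{(5)}(28) − f^{(5)}(2)] = 1/30240 × (0.00000 − 0.00000) = 0.00000.
After k=3: 164835.
k=4: B_{8}/(8)! × [f^{(7)}(28) − f^{(7)}(2)] = −1/1209600 × (0.00000 − 0.00000) = 0.00000.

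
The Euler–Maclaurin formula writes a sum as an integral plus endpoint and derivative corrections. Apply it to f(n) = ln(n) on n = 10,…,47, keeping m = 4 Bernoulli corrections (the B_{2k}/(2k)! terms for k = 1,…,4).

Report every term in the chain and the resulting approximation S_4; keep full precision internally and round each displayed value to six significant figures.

S_4 ≈ 124.001

The integral term ∫_10^47 ln(x) dx = 120.931.
½[f(10) + f(47)] = ½[2.30259 + 3.85015] = 3.07637.
So far: 124.007.
Correction k=1: B_{2}/2! · (f^{(1)}(47) − f^{(1)}(10)) = 1/12 · (0.0212766 − 0.100000) = -0.00656028.
Partial sum through k=1: 124.001.
Correction k=2: B_{4}/4! · (f^{(3)}(47) − f^{(3)}(10)) = −1/720 · (1.92636e-05 − 0.00200000) = 2.75102e-06.
Partial sum through k=2: 124.001.
Correction k=3: B_{6}/6! · (f^{(5)}(47) − f^{(5)}(10)) = 1/30240 · (1.04646e-07 − 0.000240000) = -7.93305e-09.
Partial sum through k=3: 124.001.
Correction k=4: B_{8}/8! · (f^{(7)}(47) − f^{(7)}(10)) = −1/1209600 · (1.42117e-09 − 7.20000e-05) = 5.95226e-11.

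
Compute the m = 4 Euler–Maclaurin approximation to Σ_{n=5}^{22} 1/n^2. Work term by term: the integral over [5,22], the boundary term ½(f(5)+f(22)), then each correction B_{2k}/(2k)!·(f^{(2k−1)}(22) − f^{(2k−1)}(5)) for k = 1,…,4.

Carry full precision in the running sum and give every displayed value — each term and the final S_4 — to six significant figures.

The integral term ∫_5^22 1/x^2 dx = 0.154545.
½[f(5) + f(22)] = ½[0.0400000 + 0.00206612] = 0.0210331.
Integral + boundary = 0.175579.
Correction k=1: B_{2}/2! · (f^{(1)}(22) − f^{(1)}(5)) = 1/12 · (-0.000187829 − (-0.0160000)) = 0.00131768.
Running total after k=1: 0.176896.
Correction k=2: B_{4}/4! · (f^{(3)}(22) − f^{(3)}(5)) = −1/720 · (-4.65691e-06 − (-0.00768000)) = -1.06602e-05.
Running total after k=2: 0.176886.
Correction k=3: B_{6}/6! · (f^{(5)}(22) − f^{(5)}(5)) = 1/30240 · (-2.88651e-07 − (-0.00921600)) = 3.04752e-07.
Running total after k=3: 0.176886.
Correction k=4: B_{8}/8! · (f^{(7)}(22) − f^{(7)}(5)) = −1/1209600 · (-3.33977e-08 − (-0.0206438)) = -1.70666e-08.

S_4 ≈ 0.176886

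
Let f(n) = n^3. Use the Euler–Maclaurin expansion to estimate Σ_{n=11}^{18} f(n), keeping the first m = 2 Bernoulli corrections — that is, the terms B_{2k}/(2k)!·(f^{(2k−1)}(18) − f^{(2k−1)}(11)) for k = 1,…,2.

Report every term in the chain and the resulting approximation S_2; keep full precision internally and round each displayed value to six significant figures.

S_2 ≈ 26216.0

The integral term ∫_11^18 x^3 dx = 22583.8.
Boundary: ½(f(11) + f(18)) = ½(1331.00 + 5832.00) = 3581.50.
So far: 26165.2.
Order-1 term: 1/12 · (972.000 − 363.000) = 50.7500.
Running total after k=1: 26216.0.
Order-2 term: −1/720 · (6.00000 − 6.00000) = 0.00000.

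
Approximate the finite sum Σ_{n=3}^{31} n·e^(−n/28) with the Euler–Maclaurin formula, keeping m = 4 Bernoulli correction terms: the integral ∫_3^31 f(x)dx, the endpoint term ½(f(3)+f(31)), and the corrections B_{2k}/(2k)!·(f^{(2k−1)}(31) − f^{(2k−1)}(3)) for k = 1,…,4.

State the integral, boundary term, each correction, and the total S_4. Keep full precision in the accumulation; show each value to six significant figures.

S_4 ≈ 240.220

Integral: ∫_3^31 x·e^(−x/28) dx = 233.820.
½[f(3) + f(31)] = ½[2.69519 + 10.2456] = 6.47038.
Running total after boundary: 240.290.
Correction k=1: B_{2}/2! · (f^{(1)}(31) − f^{(1)}(3)) = 1/12 · (-0.0354109 − 0.802140) = -0.0697959.
Running total after k=1: 240.220.
Correction k=2: B_{4}/4! · (f^{(3)}(31) − f^{(3)}(3)) = −1/720 · (0.000797950 − 0.00331497) = 3.49586e-06.
Running total after k=2: 240.220.
Correction k=3: B_{6}/6! · (f^{(5)}(31) − f^{(5)}(3)) = 1/30240 · (2.09320e-06 − 7.15153e-06) = -1.67273e-10.
Running total after k=3: 240.220.
Correction k=4: B_{8}/8! · (f^{(7)}(31) − f^{(7)}(3)) = −1/1209600 · (4.04158e-09 − 1.28505e-08) = 7.28249e-15.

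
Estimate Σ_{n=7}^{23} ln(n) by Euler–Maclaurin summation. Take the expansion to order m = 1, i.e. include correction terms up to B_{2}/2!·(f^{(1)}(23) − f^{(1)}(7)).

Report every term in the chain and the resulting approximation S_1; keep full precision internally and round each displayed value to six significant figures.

The integral term ∫_7^23 ln(x) dx = 42.4950.
Boundary: ½(f(7) + f(23)) = ½(1.94591 + 3.13549) = 2.54070.
Integral + boundary = 45.0357.
Order-1 term: 1/12 · (0.0434783 − 0.142857) = -0.00828157.

S_1 ≈ 45.0274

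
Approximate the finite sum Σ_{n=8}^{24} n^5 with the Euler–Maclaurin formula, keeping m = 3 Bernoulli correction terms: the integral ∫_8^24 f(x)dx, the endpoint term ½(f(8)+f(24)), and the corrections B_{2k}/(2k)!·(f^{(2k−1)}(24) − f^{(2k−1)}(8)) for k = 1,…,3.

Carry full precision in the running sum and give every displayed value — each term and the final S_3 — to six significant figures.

The integral term ∫_8^24 x^5 dx = 3.18068e+07.
½[f(8) + f(24)] = ½[32768.0 + 7.96262e+06] = 3.99770e+06.
Integral + boundary = 3.58045e+07.
Order-1 term: 1/12 · (1.65888e+06 − 20480.0) = 136533.
Partial sum through k=1: 3.59410e+07.
Order-2 term: −1/720 · (34560.0 − 3840.00) = -42.6667.
Partial sum through k=2: 3.59410e+07.
Order-3 term: 1/30240 · (120.000 − 120.000) = 0.00000.

S_3 ≈ 3.59410e+07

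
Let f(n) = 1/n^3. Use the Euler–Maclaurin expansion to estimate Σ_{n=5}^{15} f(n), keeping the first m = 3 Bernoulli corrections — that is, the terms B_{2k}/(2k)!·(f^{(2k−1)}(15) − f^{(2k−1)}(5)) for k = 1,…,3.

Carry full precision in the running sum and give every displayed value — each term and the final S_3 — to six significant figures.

The integral term ∫_5^15 1/x^3 dx = 0.0177778.
Boundary: ½(f(5) + f(15)) = ½(0.00800000 + 0.000296296) = 0.00414815.
Integral + boundary = 0.0219259.
Order-1 term: 1/12 · (-5.92593e-05 − (-0.00480000)) = 0.000395062.
Partial sum through k=1: 0.0223210.
Order-2 term: −1/720 · (-5.26749e-06 − (-0.00384000)) = -5.32602e-06.
Partial sum through k=2: 0.0223157.
Order-3 term: 1/30240 · (-9.83265e-07 − (-0.00645120)) = 2.13301e-07.

S_3 ≈ 0.0223159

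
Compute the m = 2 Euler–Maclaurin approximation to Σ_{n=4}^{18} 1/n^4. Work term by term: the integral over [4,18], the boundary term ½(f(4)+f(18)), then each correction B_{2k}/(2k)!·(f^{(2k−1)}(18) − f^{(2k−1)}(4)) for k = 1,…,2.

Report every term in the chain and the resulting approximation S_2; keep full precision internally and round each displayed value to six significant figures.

S_2 ≈ 0.00742424

The integral term ∫_4^18 1/x^4 dx = 0.00515118.
½[f(4) + f(18)] = ½[0.00390625 + 9.52599e-06] = 0.00195789.
Running total after boundary: 0.00710907.
Correction k=1: B_{2}/2! · (f^{(1)}(18) − f^{(1)}(4)) = 1/12 · (-2.11689e-06 − (-0.00390625)) = 0.000325344.
After k=1: 0.00743441.
Correction k=2: B_{4}/4! · (f^{(3)}(18) − f^{(3)}(4)) = −1/720 · (-1.96008e-07 − (-0.00732422)) = -1.01723e-05.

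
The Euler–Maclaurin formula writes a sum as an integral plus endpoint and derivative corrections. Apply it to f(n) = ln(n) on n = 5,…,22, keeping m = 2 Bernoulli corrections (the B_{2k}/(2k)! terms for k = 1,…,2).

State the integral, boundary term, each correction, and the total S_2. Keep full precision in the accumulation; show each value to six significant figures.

∫_5^22 ln(x) dx evaluates to 42.9557.
½[f(5) + f(22)] = ½[1.60944 + 3.09104] = 2.35024.
Integral + boundary = 45.3060.
Order-1 term: 1/12 · (0.0454545 − 0.200000) = -0.0128788.
Running total after k=1: 45.2931.
Order-2 term: −1/720 · (0.000187829 − 0.0160000) = 2.19613e-05.

S_2 ≈ 45.2931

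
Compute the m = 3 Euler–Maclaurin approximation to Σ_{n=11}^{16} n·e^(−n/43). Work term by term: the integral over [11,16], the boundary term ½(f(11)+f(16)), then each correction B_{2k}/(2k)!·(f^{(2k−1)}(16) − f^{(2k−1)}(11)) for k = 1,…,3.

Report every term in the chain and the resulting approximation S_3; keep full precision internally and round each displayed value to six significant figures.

The integral term ∫_11^16 x·e^(−x/43) dx = 49.1631.
Endpoint term: (f(11) + f(16))/2 = (8.51715 + 11.0286)/2 = 9.77289.
So far: 58.9360.
k=1: B_{2}/(2)! × [f^{(1)}(16) − f^{(1)}(11)] = 1/12 × (0.432810 − 0.576213) = -0.0119502.
Running total after k=1: 58.9240.
k=2: B_{4}/(4)! × [f^{(3)}(16) − f^{(3)}(11)] = −1/720 × (0.000979659 − 0.00114915) = 2.35408e-07.
Running total after k=2: 58.9240.
k=3: B_{6}/(6)! × [f^{(5)}(16) − f^{(5)}(11)] = 1/30240 × (9.33067e-07 − 1.07446e-06) = -4.67562e-12.

S_3 ≈ 58.9240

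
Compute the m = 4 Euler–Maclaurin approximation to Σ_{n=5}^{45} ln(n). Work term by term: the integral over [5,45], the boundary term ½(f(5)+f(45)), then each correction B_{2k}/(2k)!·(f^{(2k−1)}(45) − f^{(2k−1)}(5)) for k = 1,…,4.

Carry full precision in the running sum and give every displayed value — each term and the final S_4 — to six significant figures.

S_4 ≈ 125.946

The integral term ∫_5^45 ln(x) dx = 123.253.
Endpoint term: (f(5) + f(45))/2 = (1.60944 + 3.80666)/2 = 2.70805.
Running total after boundary: 125.961.
k=1: B_{2}/(2)! × [f^{(1)}(45) − f^{(1)}(5)] = 1/12 × (0.0222222 − 0.200000) = -0.0148148.
Running total after k=1: 125.946.
k=2: B_{4}/(4)! × [f^{(3)}(45) − f^{(3)}(5)] = −1/720 × (2.19479e-05 − 0.0160000) = 2.21917e-05.
Running total after k=2: 125.946.
k=3: B_{6}/(6)! × [f^{(5)}(45) − f^{(5)}(5)] = 1/30240 × (1.30061e-07 − 0.00768000) = -2.53964e-07.
Running total after k=3: 125.946.
k=4: B_{8}/(8)! × [f^{(7)}(45) − f^{(7)}(5)] = −1/1209600 × (1.92684e-09 − 0.00921600) = 7.61905e-09.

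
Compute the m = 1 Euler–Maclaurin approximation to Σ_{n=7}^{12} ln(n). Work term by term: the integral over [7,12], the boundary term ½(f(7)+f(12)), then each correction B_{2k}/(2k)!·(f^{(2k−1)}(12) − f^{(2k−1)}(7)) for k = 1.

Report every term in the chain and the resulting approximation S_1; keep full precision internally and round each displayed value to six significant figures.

The integral term ∫_7^12 ln(x) dx = 11.1975.
Boundary: ½(f(7) + f(12)) = ½(1.94591 + 2.48491) = 2.21541.
Integral + boundary = 13.4129.
Correction k=1: B_{2}/2! · (f^{(1)}(12) − f^{(1)}(7)) = 1/12 · (0.0833333 − 0.142857) = -0.00496032.

S_1 ≈ 13.4080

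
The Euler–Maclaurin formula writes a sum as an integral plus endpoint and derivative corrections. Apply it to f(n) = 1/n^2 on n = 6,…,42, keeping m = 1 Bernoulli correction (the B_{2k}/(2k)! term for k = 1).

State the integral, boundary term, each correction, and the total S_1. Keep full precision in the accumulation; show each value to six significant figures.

S_1 ≈ 0.157799

∫_6^42 1/x^2 dx evaluates to 0.142857.
Endpoint term: (f(6) + f(42))/2 = (0.0277778 + 0.000566893)/2 = 0.0141723.
Running total after boundary: 0.157029.
Correction k=1: B_{2}/2! · (f^{(1)}(42) − f^{(1)}(6)) = 1/12 · (-2.69949e-05 − (-0.00925926)) = 0.000769355.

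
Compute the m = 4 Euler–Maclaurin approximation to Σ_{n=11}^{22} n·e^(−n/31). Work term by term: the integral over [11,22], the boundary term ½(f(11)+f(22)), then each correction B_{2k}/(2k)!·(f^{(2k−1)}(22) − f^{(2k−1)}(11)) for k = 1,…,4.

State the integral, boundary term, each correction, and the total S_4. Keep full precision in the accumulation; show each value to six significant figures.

∫_11^22 x·e^(−x/31) dx evaluates to 105.043.
Endpoint term: (f(11) + f(22))/2 = (7.71415 + 10.8197)/2 = 9.26691.
Running total after boundary: 114.310.
Correction k=1: B_{2}/2! · (f^{(1)}(22) − f^{(1)}(11)) = 1/12 · (0.142781 − 0.452443) = -0.0258051.
Running total after k=1: 114.284.
Correction k=2: B_{4}/4! · (f^{(3)}(22) − f^{(3)}(11)) = −1/720 · (0.00117210 − 0.00193030) = 1.05305e-06.
Running total after k=2: 114.284.
Correction k=3: B_{6}/6! · (f^{(5)}(22) − f^{(5)}(11)) = 1/30240 · (2.28473e-06 − 3.52736e-06) = -4.10923e-11.
Running total after k=3: 114.284.
Correction k=4: B_{8}/8! · (f^{(7)}(22) − f^{(7)}(11)) = −1/1209600 · (3.48573e-09 − 5.25087e-09) = 1.45927e-15.

S_4 ≈ 114.284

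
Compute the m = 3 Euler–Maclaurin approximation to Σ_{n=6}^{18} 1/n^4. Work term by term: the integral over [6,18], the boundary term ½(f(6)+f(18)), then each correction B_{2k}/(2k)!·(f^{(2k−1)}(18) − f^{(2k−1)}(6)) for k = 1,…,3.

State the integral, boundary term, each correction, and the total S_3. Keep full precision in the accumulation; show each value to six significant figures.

S_3 ≈ 0.00191874

The integral term ∫_6^18 1/x^4 dx = 0.00148605.
Endpoint term: (f(6) + f(18))/2 = (0.000771605 + 9.52599e-06)/2 = 0.000390565.
Running total after boundary: 0.00187662.
Correction k=1: B_{2}/2! · (f^{(1)}(18) − f^{(1)}(6)) = 1/12 · (-2.11689e-06 − (-0.000514403)) = 4.26905e-05.
Partial sum through k=1: 0.00191931.
Correction k=2: B_{4}/4! · (f^{(3)}(18) − f^{(3)}(6)) = −1/720 · (-1.96008e-07 − (-0.000428669)) = -5.95102e-07.
Partial sum through k=2: 0.00191871.
Correction k=3: B_{6}/6! · (f^{(5)}(18) − f^{(5)}(6)) = 1/30240 · (-3.38779e-08 − (-0.000666819)) = 2.20498e-08.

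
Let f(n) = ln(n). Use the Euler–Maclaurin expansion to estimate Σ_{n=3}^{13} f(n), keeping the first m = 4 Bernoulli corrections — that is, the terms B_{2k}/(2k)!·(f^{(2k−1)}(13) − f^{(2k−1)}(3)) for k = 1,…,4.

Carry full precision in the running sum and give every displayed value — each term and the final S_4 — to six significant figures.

S_4 ≈ 21.8590

Integral: ∫_3^13 ln(x) dx = 20.0485.
½[f(3) + f(13)] = ½[1.09861 + 2.56495] = 1.83178.
So far: 21.8803.
Order-1 term: 1/12 · (0.0769231 − 0.333333) = -0.0213675.
Running total after k=1: 21.8589.
Order-2 term: −1/720 · (0.000910332 − 0.0740741) = 0.000101616.
Running total after k=2: 21.8590.
Order-3 term: 1/30240 · (6.46390e-05 − 0.0987654) = -3.26392e-06.
Running total after k=3: 21.8590.
Order-4 term: −1/1209600 · (1.14744e-05 − 0.329218) = 2.72162e-07.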